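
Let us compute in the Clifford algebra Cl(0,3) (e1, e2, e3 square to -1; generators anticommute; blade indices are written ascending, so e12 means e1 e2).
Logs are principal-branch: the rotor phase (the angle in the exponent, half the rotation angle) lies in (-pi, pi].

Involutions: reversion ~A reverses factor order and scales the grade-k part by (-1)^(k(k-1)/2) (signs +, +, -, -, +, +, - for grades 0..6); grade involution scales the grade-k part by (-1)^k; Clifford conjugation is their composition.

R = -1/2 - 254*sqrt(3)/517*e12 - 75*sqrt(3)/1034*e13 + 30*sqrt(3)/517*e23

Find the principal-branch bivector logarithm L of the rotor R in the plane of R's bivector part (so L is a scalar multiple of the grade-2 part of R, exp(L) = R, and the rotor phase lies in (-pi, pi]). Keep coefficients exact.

The scalar part of R is -1/2, which pins the rotor phase on the principal branch; dividing the bivector part by the sine of that phase recovers the unit plane, and L is the phase times that plane.
Concretely: cos(phase) = -1/2 gives phase = ±2*pi/3, and since phase/sin(phase) is even the sign is immaterial: L = (phase/sin(phase)) * <R>_2 = (4*sqrt(3)*pi/9) * <R>_2.
Answer: -1016*pi/1551*e12 - 50*pi/517*e13 + 40*pi/517*e23


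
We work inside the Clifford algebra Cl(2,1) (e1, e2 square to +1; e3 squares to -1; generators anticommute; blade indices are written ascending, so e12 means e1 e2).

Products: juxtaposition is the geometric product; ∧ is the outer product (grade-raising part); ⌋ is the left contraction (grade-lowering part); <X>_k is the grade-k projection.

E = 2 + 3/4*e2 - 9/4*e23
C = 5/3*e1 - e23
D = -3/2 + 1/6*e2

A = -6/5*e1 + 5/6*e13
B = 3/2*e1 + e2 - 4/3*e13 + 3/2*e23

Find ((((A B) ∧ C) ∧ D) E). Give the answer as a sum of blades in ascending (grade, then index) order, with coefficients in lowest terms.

step 1: -131/45 + 7/20*e3 + 1/20*e12 - 79/30*e123
step 2: -131/27*e1 - 7/12*e13 + 131/45*e23
step 3: 131/18*e1 - 131/162*e12 + 7/8*e13 - 131/30*e23 + 7/72*e123
step 4: 393/40 + 11863/864*e1 + 131/40*e3 + 4853/2592*e12 + 1007/288*e13 - 131/15*e23 - 4849/288*e123
Answer: 393/40 + 11863/864*e1 + 131/40*e3 + 4853/2592*e12 + 1007/288*e13 - 131/15*e23 - 4849/288*e123


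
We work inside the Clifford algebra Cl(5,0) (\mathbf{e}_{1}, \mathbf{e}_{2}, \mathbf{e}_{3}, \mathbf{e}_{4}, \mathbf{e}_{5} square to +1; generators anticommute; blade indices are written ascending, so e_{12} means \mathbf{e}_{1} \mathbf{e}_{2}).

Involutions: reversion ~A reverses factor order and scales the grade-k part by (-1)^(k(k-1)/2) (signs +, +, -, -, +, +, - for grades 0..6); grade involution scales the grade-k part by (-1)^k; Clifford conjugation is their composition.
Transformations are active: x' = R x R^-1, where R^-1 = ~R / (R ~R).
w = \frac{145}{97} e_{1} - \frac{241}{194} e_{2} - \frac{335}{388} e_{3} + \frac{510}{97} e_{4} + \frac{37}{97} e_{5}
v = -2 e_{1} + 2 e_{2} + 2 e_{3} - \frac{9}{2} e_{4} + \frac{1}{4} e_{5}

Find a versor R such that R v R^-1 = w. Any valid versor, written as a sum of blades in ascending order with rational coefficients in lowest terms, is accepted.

R = v + w = -\frac{49}{97} e_{1} + \frac{147}{194} e_{2} + \frac{441}{388} e_{3} + \frac{147}{194} e_{4} + \frac{245}{388} e_{5} works: the equal norms (\frac{517}{16}) guarantee its sandwich swaps v into w.
Answer: -\frac{49}{97} e_{1} + \frac{147}{194} e_{2} + \frac{441}{388} e_{3} + \frac{147}{194} e_{4} + \frac{245}{388} e_{5}


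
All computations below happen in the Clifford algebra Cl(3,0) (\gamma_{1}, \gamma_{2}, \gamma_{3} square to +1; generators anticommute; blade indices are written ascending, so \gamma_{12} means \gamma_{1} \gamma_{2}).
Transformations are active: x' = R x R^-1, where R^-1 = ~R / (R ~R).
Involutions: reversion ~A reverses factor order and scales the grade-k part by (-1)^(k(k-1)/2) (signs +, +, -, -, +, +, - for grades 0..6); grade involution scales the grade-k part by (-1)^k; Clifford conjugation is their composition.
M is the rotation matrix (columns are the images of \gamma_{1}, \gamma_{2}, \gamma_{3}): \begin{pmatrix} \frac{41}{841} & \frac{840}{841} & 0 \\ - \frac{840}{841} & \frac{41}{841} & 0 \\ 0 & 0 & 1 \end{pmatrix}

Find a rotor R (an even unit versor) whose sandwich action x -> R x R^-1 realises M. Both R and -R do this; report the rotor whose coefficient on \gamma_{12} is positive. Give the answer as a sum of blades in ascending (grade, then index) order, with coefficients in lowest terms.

Method: write R = a + b12*\gamma_{12} + b13*\gamma_{13} + b23*\gamma_{23} with a^2 + b12^2 + b13^2 + b23^2 = 1 (so R^-1 = ~R). Expanding the columns R e_j ~R gives tr M = 4a^2 - 1 and, from the antisymmetric part, M21 - M12 = -4a*b12, M13 - M31 = 4a*b13, M32 - M23 = -4a*b23.
Here tr M = \frac{923}{841}, so a^2 = (1 + tr M)/4 = \frac{441}{841} and a = ±\frac{21}{29}. Taking a = \frac{21}{29}: M21 - M12 = -\frac{1680}{841}, M13 - M31 = 0, M32 - M23 = 0, giving b12 = \frac{20}{29}, b13 = 0, b23 = 0, i.e. R = \frac{21}{29} + \frac{20}{29} \gamma_{12}.
Its \gamma_{12} coefficient is already positive.
Answer: \frac{21}{29} + \frac{20}{29} \gamma_{12}. Uniqueness: Spin(3) -> SO(3) maps R and -R to the same rotation of trace \frac{923}{841}; fixing the sign of the \gamma_{12} coefficient removes the ambiguity.


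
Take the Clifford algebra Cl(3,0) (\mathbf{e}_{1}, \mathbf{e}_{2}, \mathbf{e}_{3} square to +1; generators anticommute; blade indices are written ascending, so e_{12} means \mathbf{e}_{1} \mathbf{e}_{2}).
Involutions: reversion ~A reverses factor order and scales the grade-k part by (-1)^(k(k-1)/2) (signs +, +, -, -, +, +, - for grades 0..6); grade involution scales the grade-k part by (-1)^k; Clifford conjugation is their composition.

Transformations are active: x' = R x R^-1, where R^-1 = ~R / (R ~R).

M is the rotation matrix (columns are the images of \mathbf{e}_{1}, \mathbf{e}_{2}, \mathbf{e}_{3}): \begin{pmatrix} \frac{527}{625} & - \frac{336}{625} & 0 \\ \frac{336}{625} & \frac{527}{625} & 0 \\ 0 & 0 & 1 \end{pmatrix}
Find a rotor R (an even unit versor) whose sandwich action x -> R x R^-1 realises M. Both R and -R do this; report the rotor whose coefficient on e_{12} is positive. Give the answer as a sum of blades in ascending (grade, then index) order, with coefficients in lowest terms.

Method: write R = a + b12*e_{12} + b13*e_{13} + b23*e_{23} with a^2 + b12^2 + b13^2 + b23^2 = 1 (so R^-1 = ~R). Expanding the columns R e_j ~R gives tr M = 4a^2 - 1 and, from the antisymmetric part, M21 - M12 = -4a*b12, M13 - M31 = 4a*b13, M32 - M23 = -4a*b23.
Here tr M = \frac{1679}{625}, so a^2 = (1 + tr M)/4 = \frac{576}{625} and a = ±\frac{24}{25}. Taking a = \frac{24}{25}: M21 - M12 = \frac{672}{625}, M13 - M31 = 0, M32 - M23 = 0, giving b12 = -\frac{7}{25}, b13 = 0, b23 = 0, i.e. R = \frac{24}{25} - \frac{7}{25} e_{12}.
Its e_{12} coefficient is negative, so report the other preimage -R.
Answer: -\frac{24}{25} + \frac{7}{25} e_{12}. Sheet selection: the two-to-one cover makes ±R indistinguishable at the matrix level (trace \frac{1679}{625}), so uniqueness comes from the required sign on e_{12}.


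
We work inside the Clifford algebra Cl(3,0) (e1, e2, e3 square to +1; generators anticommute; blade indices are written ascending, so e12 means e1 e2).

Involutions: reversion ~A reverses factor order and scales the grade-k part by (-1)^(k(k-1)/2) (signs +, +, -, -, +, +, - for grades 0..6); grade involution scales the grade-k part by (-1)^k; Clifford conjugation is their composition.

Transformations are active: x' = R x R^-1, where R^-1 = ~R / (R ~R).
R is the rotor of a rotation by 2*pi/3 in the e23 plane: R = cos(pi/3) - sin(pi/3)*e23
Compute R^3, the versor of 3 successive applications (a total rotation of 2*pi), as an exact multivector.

Rotor phase runs at HALF the rotation angle; powers of one rotor simply add phase, so after 3 steps in e23 the phase is 3*pi/3 = pi and R^3 = cos(pi) - sin(pi)*e23.
cos(pi) = -1 and sin(pi) = 0, so R^3 = -1. The total rotation 2*pi is 1 full turn, so every vector returns to itself, yet the rotor is -1, on the OTHER sheet of the double cover (an odd number of 2*pi turns).
Answer: -1


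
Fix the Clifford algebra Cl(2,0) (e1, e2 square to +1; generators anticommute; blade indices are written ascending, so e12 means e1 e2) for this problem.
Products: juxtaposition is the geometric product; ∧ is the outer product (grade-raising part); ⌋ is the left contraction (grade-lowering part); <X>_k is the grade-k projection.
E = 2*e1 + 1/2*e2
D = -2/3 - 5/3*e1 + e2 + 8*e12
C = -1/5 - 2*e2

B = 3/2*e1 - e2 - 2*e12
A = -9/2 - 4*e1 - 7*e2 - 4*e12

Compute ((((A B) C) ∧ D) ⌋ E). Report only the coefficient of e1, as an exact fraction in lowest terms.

step 1: -7 - 67/4*e1 + 37/2*e2 + 47/2*e12
step 2: -178/5 - 873/20*e1 + 103/10*e2 + 144/5*e12
step 3: 356/15 + 2653/30*e1 - 637/15*e2 - 19829/60*e12
step 4: 4669/30 + 712/15*e1 + 178/15*e2
Answer: 712/15


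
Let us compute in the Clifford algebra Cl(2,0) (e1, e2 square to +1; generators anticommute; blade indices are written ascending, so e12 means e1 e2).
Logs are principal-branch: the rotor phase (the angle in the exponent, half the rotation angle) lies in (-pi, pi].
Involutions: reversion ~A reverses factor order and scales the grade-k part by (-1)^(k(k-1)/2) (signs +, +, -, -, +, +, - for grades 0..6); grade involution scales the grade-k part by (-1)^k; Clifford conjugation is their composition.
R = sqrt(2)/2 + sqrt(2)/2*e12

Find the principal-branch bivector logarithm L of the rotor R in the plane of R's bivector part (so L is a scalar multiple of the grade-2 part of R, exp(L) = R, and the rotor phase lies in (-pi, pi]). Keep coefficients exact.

The scalar part of R is sqrt(2)/2, and that scalar determines the rotor phase on the principal branch; recovering the unit plane as bivector-part over sine of the phase gives L = phase * plane.
Concretely: cos(phase) = sqrt(2)/2 gives phase = ±pi/4, and since phase/sin(phase) is even the sign is immaterial: L = (phase/sin(phase)) * <R>_2 = (sqrt(2)*pi/4) * <R>_2.
Answer: pi/4*e12


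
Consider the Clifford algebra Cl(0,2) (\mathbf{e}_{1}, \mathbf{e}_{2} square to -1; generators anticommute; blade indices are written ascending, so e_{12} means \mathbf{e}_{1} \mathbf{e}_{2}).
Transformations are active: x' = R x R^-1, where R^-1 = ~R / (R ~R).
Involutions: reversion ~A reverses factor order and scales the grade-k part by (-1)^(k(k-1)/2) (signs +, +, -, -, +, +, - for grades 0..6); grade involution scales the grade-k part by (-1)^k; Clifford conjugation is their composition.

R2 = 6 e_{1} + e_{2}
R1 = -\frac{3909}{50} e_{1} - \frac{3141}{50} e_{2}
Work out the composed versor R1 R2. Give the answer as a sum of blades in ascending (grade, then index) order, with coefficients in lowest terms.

Distribute over the terms of R1 (each basis-blade product reordered to ascending indices, repeated generators contracted through their squares):
(-\frac{3909}{50} e_{1}) R2 = \frac{11727}{25} - \frac{3909}{50} e_{12}
(-\frac{3141}{50} e_{2}) R2 = \frac{3141}{50} + \frac{9423}{25} e_{12}
Summing the partial products and collecting blades:
Answer: \frac{5319}{10} + \frac{14937}{50} e_{12}


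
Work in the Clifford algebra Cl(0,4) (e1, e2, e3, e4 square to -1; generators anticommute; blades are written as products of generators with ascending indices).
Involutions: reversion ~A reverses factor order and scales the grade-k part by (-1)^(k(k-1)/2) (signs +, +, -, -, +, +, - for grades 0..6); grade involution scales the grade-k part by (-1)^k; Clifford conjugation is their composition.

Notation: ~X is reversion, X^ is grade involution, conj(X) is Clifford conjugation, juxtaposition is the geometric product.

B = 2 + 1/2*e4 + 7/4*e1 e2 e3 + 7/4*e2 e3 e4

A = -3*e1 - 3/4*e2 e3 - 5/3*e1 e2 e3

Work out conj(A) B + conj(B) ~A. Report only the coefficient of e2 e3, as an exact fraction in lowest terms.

first term: -35/12 + 75/16*e1 - 21/16*e4 + 53/12*e1 e4 - 15/4*e2 e3 - 10/3*e1 e2 e3 + 3/8*e2 e3 e4 + 53/12*e1 e2 e3 e4
second term: 35/12 - 117/16*e1 - 21/16*e4 + 17/12*e1 e4 + 27/4*e2 e3 + 10/3*e1 e2 e3 - 3/8*e2 e3 e4 + 73/12*e1 e2 e3 e4
Answer: 3


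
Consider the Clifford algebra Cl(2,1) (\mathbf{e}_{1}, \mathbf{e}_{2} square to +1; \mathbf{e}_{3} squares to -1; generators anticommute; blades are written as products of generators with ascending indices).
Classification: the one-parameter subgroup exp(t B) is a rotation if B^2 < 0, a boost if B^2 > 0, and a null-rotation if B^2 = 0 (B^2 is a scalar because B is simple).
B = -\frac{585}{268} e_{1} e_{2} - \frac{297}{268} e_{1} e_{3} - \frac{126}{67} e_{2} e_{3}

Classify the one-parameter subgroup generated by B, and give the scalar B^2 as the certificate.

B^2 term by term: the squares give (-\frac{585}{268})^2*(e_{1} e_{2})^2 + (-\frac{297}{268})^2*(e_{1} e_{3})^2 + (-\frac{126}{67})^2*(e_{2} e_{3})^2 = \frac{342225}{71824}*(-1) + \frac{88209}{71824}*(+1) + \frac{15876}{4489}*(+1) = 0 (each basis 2-blade squares to minus the product of its generators' squares); cross terms between blades sharing an index anticommute and cancel. So B^2 = 0.
Answer: null-rotation, certificate B^2 = 0. Because 0 is invariant under every versor sandwich, the classification follows from its sign alone.


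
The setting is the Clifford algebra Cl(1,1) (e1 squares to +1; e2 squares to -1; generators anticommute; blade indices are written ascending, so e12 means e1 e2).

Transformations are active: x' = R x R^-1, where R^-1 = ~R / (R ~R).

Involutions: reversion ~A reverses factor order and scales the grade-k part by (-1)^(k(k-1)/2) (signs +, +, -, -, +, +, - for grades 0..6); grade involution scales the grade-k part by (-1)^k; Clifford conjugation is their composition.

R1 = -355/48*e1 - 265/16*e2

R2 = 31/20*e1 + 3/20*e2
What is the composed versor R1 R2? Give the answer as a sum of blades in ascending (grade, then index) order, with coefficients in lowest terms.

Distribute over the terms of R1 (each basis-blade product reordered to ascending indices, repeated generators contracted through their squares):
(-355/48*e1) R2 = -2201/192 - 71/64*e12
(-265/16*e2) R2 = 159/64 + 1643/64*e12
Summing the partial products and collecting blades:
Answer: -431/48 + 393/16*e12


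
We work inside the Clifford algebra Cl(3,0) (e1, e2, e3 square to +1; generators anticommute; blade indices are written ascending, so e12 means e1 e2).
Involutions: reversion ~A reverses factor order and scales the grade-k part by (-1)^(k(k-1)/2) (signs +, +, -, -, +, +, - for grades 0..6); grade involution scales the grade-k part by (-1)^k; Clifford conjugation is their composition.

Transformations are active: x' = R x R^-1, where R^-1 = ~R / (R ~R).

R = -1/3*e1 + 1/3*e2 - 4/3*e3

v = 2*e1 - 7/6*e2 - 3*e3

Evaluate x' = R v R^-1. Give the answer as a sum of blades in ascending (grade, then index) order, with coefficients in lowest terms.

~R = -1/3*e1 + 1/3*e2 - 4/3*e3, and R ~R = 2, so R^-1 = ~R / (2).
R v = 53/18 - 5/18*e12 + 11/3*e13 - 23/9*e23
Answer: -161/54*e1 + 58/27*e2 - 25/27*e3


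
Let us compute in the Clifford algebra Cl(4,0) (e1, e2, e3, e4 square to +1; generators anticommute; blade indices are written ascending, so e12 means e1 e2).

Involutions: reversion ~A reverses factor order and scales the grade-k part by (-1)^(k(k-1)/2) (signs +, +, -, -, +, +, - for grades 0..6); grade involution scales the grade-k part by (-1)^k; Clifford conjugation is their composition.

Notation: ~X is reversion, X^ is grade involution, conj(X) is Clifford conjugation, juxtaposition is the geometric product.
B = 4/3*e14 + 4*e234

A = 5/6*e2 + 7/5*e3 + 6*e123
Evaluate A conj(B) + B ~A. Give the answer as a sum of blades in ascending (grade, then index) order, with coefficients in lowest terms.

first term: -24*e14 - 28/5*e24 + 10/3*e34 + 10/9*e124 + 28/15*e134 - 8*e234
second term: -24*e14 - 28/5*e24 + 10/3*e34 - 10/9*e124 - 28/15*e134 + 8*e234
Answer: -48*e14 - 56/5*e24 + 20/3*e34


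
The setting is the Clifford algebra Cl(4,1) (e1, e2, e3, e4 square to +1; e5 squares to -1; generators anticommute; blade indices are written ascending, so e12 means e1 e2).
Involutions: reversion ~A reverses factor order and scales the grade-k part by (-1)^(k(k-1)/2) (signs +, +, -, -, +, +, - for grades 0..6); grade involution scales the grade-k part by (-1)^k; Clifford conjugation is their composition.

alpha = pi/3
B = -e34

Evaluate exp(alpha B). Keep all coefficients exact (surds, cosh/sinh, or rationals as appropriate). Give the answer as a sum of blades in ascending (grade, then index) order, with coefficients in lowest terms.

B^2 = (-1)^2*(e34)^2 = 1*(-1) = -1 (a basis 2-blade squares to minus the product of its generators' squares).
B^2 = -1 — since the square is negative, the closed form is circular: l = 1, alpha*l = pi/3, so exp(alpha B) = cos(pi/3) + (sin(pi/3)/1)*B = 1/2 + (sqrt(3)/2)*B.
Answer: 1/2 - sqrt(3)/2*e34


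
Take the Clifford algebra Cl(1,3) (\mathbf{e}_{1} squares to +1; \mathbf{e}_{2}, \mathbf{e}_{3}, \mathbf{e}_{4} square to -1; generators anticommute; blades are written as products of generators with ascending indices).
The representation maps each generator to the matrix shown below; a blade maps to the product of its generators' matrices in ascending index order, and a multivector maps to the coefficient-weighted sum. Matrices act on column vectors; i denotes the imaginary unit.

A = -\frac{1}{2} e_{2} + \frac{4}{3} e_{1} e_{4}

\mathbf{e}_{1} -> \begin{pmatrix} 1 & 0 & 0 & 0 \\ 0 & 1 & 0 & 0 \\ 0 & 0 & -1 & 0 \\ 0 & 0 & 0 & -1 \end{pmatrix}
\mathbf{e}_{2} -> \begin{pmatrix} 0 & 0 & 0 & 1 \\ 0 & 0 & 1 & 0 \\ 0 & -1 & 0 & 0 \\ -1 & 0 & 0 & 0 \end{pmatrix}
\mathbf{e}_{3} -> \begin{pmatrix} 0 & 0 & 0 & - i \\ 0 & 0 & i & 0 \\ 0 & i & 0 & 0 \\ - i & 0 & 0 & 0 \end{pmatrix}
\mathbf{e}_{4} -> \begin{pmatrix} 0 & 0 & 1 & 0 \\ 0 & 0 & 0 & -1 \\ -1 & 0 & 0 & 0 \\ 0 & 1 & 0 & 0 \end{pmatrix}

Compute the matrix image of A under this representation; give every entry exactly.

Bivector images (products of the table entries): rho(e_{1} e_{4}) = rho(\mathbf{e}_{1})rho(\mathbf{e}_{4}) = \begin{pmatrix} 0 & 0 & 1 & 0 \\ 0 & 0 & 0 & -1 \\ 1 & 0 & 0 & 0 \\ 0 & -1 & 0 & 0 \end{pmatrix}.
M = (-\frac{1}{2})*rho(e_{2}) + (\frac{4}{3})*rho(e_{1} e_{4}), summed entrywise:
Answer: \begin{pmatrix} 0 & 0 & \frac{4}{3} & - \frac{1}{2} \\ 0 & 0 & - \frac{1}{2} & - \frac{4}{3} \\ \frac{4}{3} & \frac{1}{2} & 0 & 0 \\ \frac{1}{2} & - \frac{4}{3} & 0 & 0 \end{pmatrix}


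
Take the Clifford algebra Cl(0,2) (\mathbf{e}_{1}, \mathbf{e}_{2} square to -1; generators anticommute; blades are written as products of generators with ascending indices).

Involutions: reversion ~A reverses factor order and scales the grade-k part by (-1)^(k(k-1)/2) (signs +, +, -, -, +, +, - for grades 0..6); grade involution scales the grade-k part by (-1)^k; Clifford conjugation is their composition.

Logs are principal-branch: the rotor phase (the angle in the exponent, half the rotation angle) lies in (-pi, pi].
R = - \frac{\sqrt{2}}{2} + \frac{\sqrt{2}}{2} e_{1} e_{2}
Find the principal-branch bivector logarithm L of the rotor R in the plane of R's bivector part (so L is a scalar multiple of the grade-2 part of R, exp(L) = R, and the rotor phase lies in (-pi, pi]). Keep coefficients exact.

The scalar part of R is - \frac{\sqrt{2}}{2}, so the principal-branch rotor phase is pinned; divide the bivector part by its sine to get the unit plane — L is the phase times that plane.
Concretely: cos(phase) = - \frac{\sqrt{2}}{2} gives phase = ±\frac{3 \pi}{4}, and since phase/sin(phase) is even the sign is immaterial: L = (phase/sin(phase)) * <R>_2 = (\frac{3 \sqrt{2} \pi}{4}) * <R>_2.
Answer: \frac{3 \pi}{4} e_{1} e_{2}


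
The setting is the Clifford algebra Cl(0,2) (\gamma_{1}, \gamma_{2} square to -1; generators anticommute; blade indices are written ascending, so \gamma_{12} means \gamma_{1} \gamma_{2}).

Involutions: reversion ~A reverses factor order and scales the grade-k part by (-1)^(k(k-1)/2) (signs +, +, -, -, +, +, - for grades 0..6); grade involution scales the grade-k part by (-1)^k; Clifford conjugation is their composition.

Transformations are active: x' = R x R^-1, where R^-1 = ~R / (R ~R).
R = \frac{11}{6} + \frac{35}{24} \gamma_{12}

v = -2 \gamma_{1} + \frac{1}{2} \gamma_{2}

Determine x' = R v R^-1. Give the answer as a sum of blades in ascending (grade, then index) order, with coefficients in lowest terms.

~R = \frac{11}{6} - \frac{35}{24} \gamma_{12}, and R ~R = \frac{3161}{576}, so R^-1 = ~R / (\frac{3161}{576}).
R v = -\frac{211}{48} \gamma_{1} - 2 \gamma_{2}
Answer: -\frac{2962}{3161} \gamma_{1} - \frac{11609}{6322} \gamma_{2}


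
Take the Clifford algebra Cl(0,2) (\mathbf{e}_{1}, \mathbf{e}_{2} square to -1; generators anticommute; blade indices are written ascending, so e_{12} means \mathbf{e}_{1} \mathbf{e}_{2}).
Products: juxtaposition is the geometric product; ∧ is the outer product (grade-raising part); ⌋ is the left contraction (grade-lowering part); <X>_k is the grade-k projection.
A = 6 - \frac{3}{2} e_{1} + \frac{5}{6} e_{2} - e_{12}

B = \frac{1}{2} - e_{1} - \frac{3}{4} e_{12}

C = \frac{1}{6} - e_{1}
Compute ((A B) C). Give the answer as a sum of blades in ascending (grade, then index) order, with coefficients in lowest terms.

step 1: \frac{3}{4} - \frac{59}{8} e_{1} + \frac{7}{24} e_{2} - \frac{25}{6} e_{12}
step 2: -\frac{29}{4} - \frac{95}{48} e_{1} + \frac{607}{144} e_{2} - \frac{29}{72} e_{12}
Answer: -\frac{29}{4} - \frac{95}{48} e_{1} + \frac{607}{144} e_{2} - \frac{29}{72} e_{12}


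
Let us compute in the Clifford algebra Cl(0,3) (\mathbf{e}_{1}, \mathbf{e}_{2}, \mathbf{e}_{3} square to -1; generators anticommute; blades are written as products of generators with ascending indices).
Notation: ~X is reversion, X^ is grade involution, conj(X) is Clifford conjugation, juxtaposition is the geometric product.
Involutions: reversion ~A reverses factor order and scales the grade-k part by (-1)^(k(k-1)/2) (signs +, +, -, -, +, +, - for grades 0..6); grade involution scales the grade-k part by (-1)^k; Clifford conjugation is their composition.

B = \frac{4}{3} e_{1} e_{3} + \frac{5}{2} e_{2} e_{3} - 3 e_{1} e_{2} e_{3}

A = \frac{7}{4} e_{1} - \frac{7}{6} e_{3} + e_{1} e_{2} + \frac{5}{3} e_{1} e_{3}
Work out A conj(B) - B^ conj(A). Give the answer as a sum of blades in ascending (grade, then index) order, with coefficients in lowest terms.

first term: \frac{20}{9} + \frac{14}{9} e_{1} - \frac{25}{12} e_{2} + \frac{16}{3} e_{3} - \frac{23}{3} e_{1} e_{2} + \frac{5}{2} e_{1} e_{3} + \frac{47}{12} e_{2} e_{3} - \frac{35}{8} e_{1} e_{2} e_{3}
second term: \frac{20}{9} - \frac{14}{9} e_{1} - \frac{95}{12} e_{2} + \frac{2}{3} e_{3} + \frac{2}{3} e_{1} e_{2} - \frac{5}{2} e_{1} e_{3} + \frac{79}{12} e_{2} e_{3} - \frac{35}{8} e_{1} e_{2} e_{3}
Answer: \frac{28}{9} e_{1} + \frac{35}{6} e_{2} + \frac{14}{3} e_{3} - \frac{25}{3} e_{1} e_{2} + 5 e_{1} e_{3} - \frac{8}{3} e_{2} e_{3}


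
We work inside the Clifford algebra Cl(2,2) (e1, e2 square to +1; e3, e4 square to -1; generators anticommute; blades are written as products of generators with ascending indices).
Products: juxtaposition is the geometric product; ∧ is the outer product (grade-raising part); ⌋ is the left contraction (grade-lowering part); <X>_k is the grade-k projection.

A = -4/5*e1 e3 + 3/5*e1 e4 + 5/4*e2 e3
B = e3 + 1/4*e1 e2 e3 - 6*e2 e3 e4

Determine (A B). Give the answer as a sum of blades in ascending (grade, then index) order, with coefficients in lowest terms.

step 1: 89/80*e1 - 21/20*e2 - 15/2*e4 + 18/5*e1 e2 e3 + 24/5*e1 e2 e4 - 3/5*e1 e3 e4 - 3/20*e2 e3 e4
Answer: 89/80*e1 - 21/20*e2 - 15/2*e4 + 18/5*e1 e2 e3 + 24/5*e1 e2 e4 - 3/5*e1 e3 e4 - 3/20*e2 e3 e4


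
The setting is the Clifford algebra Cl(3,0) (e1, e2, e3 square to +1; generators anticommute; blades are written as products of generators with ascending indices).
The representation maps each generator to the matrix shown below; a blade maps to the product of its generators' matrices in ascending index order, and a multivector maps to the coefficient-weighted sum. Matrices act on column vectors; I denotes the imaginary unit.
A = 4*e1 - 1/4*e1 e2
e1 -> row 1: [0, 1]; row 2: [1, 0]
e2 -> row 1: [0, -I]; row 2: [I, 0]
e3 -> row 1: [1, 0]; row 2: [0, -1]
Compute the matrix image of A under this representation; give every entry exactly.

Bivector images (products of the table entries): rho(e1 e2) = rho(e1)rho(e2) = row 1: [I, 0]; row 2: [0, -I].
M = (4)*rho(e1) + (-1/4)*rho(e1 e2), summed entrywise:
Answer: row 1: [-I/4, 4]; row 2: [4, I/4]


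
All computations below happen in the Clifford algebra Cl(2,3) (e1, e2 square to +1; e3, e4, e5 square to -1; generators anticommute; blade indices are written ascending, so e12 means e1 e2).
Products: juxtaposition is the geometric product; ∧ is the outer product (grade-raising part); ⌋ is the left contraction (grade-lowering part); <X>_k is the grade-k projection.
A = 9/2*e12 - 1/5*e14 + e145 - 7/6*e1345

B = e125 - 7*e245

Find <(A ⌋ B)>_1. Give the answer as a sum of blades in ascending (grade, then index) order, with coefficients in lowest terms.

step 1: -9/2*e5
step 2: -9/2*e5
Answer: -9/2*e5


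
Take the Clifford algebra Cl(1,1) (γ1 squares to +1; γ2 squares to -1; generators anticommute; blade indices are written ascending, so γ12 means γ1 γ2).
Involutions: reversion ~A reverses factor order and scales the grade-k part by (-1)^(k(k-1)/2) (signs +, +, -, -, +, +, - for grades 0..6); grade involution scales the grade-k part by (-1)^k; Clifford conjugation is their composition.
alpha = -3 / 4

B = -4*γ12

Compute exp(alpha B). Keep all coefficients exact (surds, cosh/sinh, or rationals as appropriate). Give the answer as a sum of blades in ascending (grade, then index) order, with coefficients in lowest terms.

B^2 = (-4)^2*(γ12)^2 = 16*(+1) = 16 (a basis 2-blade squares to minus the product of its generators' squares).
B^2 = 16 — B^2 > 0, so the exponential closes hyperbolically: l = 4, alpha*l = -3, so exp(alpha B) = cosh(-3) + (sinh(-3)/4)*B = cosh(3) + (-sinh(3)/4)*B.
Answer: cosh(3) + sinh(3)*γ12


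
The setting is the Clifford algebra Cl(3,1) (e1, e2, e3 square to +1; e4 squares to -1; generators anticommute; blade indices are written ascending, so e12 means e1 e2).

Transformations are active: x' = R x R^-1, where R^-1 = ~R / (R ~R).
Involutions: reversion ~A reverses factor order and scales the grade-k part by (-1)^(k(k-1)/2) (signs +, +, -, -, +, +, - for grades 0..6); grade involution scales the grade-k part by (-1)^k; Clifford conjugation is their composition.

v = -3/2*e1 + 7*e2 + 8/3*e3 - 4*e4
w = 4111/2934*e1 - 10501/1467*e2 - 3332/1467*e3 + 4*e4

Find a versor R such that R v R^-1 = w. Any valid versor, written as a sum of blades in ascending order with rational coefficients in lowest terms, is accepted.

Here q(v) = q(w) = 1525/36; the classical choice R = v + w = -145/1467*e1 - 232/1467*e2 + 580/1467*e3 then realises v -> w under the sandwich.
Answer: -145/1467*e1 - 232/1467*e2 + 580/1467*e3


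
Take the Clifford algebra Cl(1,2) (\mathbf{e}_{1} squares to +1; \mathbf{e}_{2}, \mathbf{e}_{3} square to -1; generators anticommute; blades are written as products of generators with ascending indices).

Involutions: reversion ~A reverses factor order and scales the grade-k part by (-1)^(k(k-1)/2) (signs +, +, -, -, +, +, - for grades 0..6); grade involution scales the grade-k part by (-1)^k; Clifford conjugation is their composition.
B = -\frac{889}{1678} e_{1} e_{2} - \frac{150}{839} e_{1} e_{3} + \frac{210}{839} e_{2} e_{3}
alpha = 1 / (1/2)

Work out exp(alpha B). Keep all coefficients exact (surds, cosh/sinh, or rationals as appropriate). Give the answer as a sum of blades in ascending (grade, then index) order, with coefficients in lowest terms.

B^2 term by term: the squares give (-\frac{889}{1678})^2*(e_{1} e_{2})^2 + (-\frac{150}{839})^2*(e_{1} e_{3})^2 + (\frac{210}{839})^2*(e_{2} e_{3})^2 = \frac{790321}{2815684}*(+1) + \frac{22500}{703921}*(+1) + \frac{44100}{703921}*(-1) = \frac{1}{4} (each basis 2-blade squares to minus the product of its generators' squares); cross terms between blades sharing an index anticommute and cancel. So B^2 = \frac{1}{4}.
B^2 = \frac{1}{4} — the positive square puts this in the hyperbolic regime; l = \frac{1}{2}, alpha*l = 1, so exp(alpha B) = cosh(1) + (sinh(1)/(\frac{1}{2}))*B = \cosh{\left(1 \right)} + (2 \sinh{\left(1 \right)})*B.
Answer: \cosh{\left(1 \right)} - \frac{889 \sinh{\left(1 \right)}}{839} e_{1} e_{2} - \frac{300 \sinh{\left(1 \right)}}{839} e_{1} e_{3} + \frac{420 \sinh{\left(1 \right)}}{839} e_{2} e_{3}


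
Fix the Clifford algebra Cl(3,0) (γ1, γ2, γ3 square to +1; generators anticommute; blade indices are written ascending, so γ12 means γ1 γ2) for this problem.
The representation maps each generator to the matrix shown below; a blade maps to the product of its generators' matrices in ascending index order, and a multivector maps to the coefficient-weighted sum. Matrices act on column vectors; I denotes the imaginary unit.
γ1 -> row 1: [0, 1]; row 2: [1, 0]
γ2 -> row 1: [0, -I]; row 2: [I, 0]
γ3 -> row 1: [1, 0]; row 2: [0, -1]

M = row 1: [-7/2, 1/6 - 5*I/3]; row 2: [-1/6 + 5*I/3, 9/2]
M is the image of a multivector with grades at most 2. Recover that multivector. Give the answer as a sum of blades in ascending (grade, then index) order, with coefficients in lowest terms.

Method: 1, rho(γ1), rho(γ2), rho(γ3) form a trace-orthogonal basis of the 2x2 complex matrices (tr(X Y) = 2 if X = Y, else 0), so M = m0*1 + m1*rho(γ1) + m2*rho(γ2) + m3*rho(γ3) with m0 = tr(M)/2 = 1/2, m1 = tr(M rho(γ1))/2 = 0, m2 = tr(M rho(γ2))/2 = 5/3 + I/6, m3 = tr(M rho(γ3))/2 = -4.
Multiplying table entries, the bivector images are rho(γ12) = I*rho(γ3), rho(γ13) = -I*rho(γ2), rho(γ23) = I*rho(γ1); with real blade coefficients the real parts of m0..m3 are the coefficients of 1, γ1, γ2, γ3 and the imaginary parts give the bivectors (γ23: Im m1, γ13: -Im m2, γ12: Im m3).
Answer: 1/2 + 5/3*γ2 - 4*γ3 - 1/6*γ13


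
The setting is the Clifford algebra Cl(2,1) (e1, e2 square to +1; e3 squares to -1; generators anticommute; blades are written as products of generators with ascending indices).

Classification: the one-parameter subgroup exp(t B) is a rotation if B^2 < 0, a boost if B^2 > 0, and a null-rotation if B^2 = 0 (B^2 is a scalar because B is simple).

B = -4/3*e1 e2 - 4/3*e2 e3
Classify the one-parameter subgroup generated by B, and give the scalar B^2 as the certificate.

B^2 term by term: the squares give (-4/3)^2*(e1 e2)^2 + (-4/3)^2*(e2 e3)^2 = 16/9*(-1) + 16/9*(+1) = 0 (each basis 2-blade squares to minus the product of its generators' squares); cross terms between blades sharing an index anticommute and cancel. So B^2 = 0.
Answer: null-rotation, certificate B^2 = 0. Key observation: B^2 = 0 is a conjugation invariant, so its sign decides the class regardless of the surface form of B.


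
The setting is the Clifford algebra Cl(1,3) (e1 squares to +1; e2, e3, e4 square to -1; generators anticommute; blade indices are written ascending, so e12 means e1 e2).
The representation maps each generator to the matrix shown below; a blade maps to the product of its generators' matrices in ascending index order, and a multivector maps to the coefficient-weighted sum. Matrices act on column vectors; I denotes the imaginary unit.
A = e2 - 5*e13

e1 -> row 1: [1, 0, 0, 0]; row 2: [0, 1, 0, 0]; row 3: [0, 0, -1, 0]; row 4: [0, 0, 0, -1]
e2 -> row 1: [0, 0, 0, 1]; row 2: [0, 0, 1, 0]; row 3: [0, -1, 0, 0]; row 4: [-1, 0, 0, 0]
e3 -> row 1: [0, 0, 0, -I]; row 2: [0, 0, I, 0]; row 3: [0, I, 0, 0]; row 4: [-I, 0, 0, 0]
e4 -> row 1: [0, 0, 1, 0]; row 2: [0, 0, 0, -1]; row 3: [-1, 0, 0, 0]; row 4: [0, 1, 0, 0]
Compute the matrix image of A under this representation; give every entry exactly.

Bivector images (products of the table entries): rho(e13) = rho(e1)rho(e3) = row 1: [0, 0, 0, -I]; row 2: [0, 0, I, 0]; row 3: [0, -I, 0, 0]; row 4: [I, 0, 0, 0].
M = (1)*rho(e2) + (-5)*rho(e13), summed entrywise:
Answer: row 1: [0, 0, 0, 1 + 5*I]; row 2: [0, 0, 1 - 5*I, 0]; row 3: [0, -1 + 5*I, 0, 0]; row 4: [-1 - 5*I, 0, 0, 0]


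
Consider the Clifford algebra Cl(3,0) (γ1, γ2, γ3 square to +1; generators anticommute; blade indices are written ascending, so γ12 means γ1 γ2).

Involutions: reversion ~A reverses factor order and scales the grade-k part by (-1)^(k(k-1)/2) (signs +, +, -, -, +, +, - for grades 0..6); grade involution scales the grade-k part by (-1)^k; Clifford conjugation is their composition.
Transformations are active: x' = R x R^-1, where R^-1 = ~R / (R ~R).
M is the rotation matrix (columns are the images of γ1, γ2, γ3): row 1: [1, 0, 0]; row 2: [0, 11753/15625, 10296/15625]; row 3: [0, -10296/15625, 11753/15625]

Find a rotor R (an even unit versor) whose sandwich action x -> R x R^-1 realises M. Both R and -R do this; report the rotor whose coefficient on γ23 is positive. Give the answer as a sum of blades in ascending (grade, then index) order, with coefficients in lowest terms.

Method: write R = a + b12*γ12 + b13*γ13 + b23*γ23 with a^2 + b12^2 + b13^2 + b23^2 = 1 (so R^-1 = ~R). Expanding the columns R e_j ~R gives tr M = 4a^2 - 1 and, from the antisymmetric part, M21 - M12 = -4a*b12, M13 - M31 = 4a*b13, M32 - M23 = -4a*b23.
Here tr M = 39131/15625, so a^2 = (1 + tr M)/4 = 13689/15625 and a = ±117/125. Taking a = 117/125: M21 - M12 = 0, M13 - M31 = 0, M32 - M23 = -20592/15625, giving b12 = 0, b13 = 0, b23 = 44/125, i.e. R = 117/125 + 44/125*γ23.
Its γ23 coefficient is already positive.
Answer: 117/125 + 44/125*γ23. Key observation: the double cover Spin(3) -> SO(3) sends R and -R to the same matrix (trace 39131/15625 here), so the stated sign of the γ23 coefficient is what selects one sheet.


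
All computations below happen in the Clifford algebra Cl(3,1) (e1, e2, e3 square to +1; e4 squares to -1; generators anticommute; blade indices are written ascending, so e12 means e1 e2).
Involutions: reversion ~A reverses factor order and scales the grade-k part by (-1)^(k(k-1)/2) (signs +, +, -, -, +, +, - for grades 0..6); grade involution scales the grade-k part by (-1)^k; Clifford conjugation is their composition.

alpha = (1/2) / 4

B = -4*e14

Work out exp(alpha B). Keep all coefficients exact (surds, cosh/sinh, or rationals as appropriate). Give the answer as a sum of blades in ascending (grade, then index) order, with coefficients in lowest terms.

B^2 = (-4)^2*(e14)^2 = 16*(+1) = 16 (a basis 2-blade squares to minus the product of its generators' squares).
B^2 = 16 — since the square is positive, the closed form is hyperbolic: l = 4, alpha*l = 1/2, so exp(alpha B) = cosh(1/2) + (sinh(1/2)/4)*B = cosh(1/2) + (sinh(1/2)/4)*B.
Answer: cosh(1/2) - sinh(1/2)*e14


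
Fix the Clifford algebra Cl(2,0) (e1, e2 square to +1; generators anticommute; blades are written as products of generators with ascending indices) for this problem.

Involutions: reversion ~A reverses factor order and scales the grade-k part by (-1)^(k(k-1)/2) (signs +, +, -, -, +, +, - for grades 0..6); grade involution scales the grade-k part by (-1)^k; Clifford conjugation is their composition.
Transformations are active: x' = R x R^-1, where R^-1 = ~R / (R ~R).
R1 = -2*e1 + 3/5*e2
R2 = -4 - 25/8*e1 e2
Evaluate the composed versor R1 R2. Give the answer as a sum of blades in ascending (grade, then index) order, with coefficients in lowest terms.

Distribute over the terms of R1 (each basis-blade product reordered to ascending indices, repeated generators contracted through their squares):
(-2*e1) R2 = 8*e1 + 25/4*e2
(3/5*e2) R2 = 15/8*e1 - 12/5*e2
Summing the partial products and collecting blades:
Answer: 79/8*e1 + 77/20*e2


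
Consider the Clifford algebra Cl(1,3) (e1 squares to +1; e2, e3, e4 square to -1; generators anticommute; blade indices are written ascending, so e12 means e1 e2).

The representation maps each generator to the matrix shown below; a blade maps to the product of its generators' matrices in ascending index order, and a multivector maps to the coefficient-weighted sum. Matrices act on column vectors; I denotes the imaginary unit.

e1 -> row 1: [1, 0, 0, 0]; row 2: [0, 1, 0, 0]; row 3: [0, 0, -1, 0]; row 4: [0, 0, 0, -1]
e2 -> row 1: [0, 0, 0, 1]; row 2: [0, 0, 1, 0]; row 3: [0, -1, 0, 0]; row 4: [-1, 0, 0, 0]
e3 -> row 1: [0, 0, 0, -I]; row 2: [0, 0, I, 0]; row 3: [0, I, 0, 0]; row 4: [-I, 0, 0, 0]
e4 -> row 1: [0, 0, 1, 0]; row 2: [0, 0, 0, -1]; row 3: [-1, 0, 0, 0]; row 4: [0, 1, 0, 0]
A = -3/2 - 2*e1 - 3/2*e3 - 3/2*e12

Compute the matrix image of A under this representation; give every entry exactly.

Bivector images (products of the table entries): rho(e12) = rho(e1)rho(e2) = row 1: [0, 0, 0, 1]; row 2: [0, 0, 1, 0]; row 3: [0, 1, 0, 0]; row 4: [1, 0, 0, 0].
M = (-3/2)*1 + (-2)*rho(e1) + (-3/2)*rho(e3) + (-3/2)*rho(e12), summed entrywise (1 is the identity matrix):
Answer: row 1: [-7/2, 0, 0, -3/2 + 3*I/2]; row 2: [0, -7/2, -3/2 - 3*I/2, 0]; row 3: [0, -3/2 - 3*I/2, 1/2, 0]; row 4: [-3/2 + 3*I/2, 0, 0, 1/2]


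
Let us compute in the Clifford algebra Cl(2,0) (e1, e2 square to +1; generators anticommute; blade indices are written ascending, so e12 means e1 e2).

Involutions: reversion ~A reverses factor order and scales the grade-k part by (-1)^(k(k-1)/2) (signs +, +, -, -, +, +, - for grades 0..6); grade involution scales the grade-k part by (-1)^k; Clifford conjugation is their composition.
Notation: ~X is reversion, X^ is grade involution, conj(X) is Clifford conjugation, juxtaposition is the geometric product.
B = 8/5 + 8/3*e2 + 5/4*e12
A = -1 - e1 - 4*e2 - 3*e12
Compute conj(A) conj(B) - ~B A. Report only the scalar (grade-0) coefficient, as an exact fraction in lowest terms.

first term: -511/60 - 7/5*e1 + 469/60*e2 + 203/60*e12
second term: -961/60 + 57/5*e1 - 619/60*e2 - 53/60*e12
Answer: 15/2


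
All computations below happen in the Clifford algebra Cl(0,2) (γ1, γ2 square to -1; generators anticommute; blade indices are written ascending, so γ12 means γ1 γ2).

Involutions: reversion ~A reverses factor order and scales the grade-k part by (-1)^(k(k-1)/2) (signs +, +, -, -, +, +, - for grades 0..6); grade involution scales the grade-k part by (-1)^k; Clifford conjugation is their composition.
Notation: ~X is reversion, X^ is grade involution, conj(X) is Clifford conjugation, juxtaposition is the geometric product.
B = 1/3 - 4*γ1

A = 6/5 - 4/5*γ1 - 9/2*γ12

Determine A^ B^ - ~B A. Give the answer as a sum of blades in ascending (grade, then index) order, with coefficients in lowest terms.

first term: -14/5 + 76/15*γ1 - 18*γ2 - 3/2*γ12
second term: -14/5 - 76/15*γ1 - 18*γ2 - 3/2*γ12
Answer: 152/15*γ1


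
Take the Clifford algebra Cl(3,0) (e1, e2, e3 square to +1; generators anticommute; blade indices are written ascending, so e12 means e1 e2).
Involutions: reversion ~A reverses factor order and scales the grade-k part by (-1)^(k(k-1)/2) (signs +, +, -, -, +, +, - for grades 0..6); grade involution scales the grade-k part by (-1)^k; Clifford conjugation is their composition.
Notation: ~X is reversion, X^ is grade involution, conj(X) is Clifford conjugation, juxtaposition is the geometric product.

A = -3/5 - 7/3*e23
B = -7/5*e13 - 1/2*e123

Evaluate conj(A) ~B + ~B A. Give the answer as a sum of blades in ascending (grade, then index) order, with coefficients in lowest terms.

first term: -7/6*e1 + 49/15*e12 - 21/25*e13 - 3/10*e123
second term: 7/6*e1 + 49/15*e12 - 21/25*e13 - 3/10*e123
Answer: 98/15*e12 - 42/25*e13 - 3/5*e123


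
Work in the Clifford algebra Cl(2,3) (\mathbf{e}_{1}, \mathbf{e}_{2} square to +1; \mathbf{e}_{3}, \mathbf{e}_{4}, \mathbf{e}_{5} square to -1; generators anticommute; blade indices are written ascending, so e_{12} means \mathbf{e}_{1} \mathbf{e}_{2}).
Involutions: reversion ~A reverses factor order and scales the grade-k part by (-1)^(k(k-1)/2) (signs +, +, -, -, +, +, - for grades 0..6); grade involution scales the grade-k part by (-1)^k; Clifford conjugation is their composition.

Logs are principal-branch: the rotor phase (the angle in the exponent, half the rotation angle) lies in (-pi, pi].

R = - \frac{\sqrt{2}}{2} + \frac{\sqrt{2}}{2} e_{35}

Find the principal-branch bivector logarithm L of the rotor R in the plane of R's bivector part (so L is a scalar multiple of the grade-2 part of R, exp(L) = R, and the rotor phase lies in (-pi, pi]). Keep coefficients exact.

The scalar part of R is - \frac{\sqrt{2}}{2}, so the principal-branch rotor phase is pinned; divide the bivector part by its sine to get the unit plane — L is the phase times that plane.
Concretely: cos(phase) = - \frac{\sqrt{2}}{2} gives phase = ±\frac{3 \pi}{4}, and since phase/sin(phase) is even the sign is immaterial: L = (phase/sin(phase)) * <R>_2 = (\frac{3 \sqrt{2} \pi}{4}) * <R>_2.
Answer: \frac{3 \pi}{4} e_{35}
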